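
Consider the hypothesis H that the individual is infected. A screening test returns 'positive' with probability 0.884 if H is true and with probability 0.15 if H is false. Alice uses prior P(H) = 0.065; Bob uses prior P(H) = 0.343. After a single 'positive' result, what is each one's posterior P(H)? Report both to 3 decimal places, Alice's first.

Alice: 0.291; Bob: 0.755

The likelihood ratio for a 'positive' result is 0.884/0.15 = 5.8933.
Alice: prior odds 0.065/0.935 = 0.069519; posterior odds 0.40970; posterior probability 0.291.
Bob: prior odds 0.343/0.657 = 0.52207; posterior odds 3.0767; posterior probability 0.755.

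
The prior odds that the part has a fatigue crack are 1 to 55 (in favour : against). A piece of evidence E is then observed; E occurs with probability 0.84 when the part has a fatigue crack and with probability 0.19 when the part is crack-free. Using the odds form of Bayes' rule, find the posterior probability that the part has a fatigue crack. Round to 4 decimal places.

Posterior probability ≈ 0.0744

Prior odds = 1/55 = 0.018182.
Likelihood ratio for E = 0.84/0.19 = 4.4211.
Posterior odds = prior odds × LR = 0.080383.
Posterior probability = odds/(1+odds) = 0.080383/1.0804 = 0.0744.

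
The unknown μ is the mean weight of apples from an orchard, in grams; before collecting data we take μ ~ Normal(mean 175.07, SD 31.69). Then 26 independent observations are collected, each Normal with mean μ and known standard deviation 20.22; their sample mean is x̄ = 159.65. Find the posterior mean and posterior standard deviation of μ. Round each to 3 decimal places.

Posterior mean ≈ 159.888; posterior SD ≈ 3.935

With known σ, the Normal prior is conjugate. Weight on the data is w = (n/σ²)/(n/σ² + 1/τ₀²) = 0.0635933/(0.0635933+0.00099576) = 0.98458.
Posterior mean = w·x̄ + (1−w)·μ₀ = 0.98458·159.65 + 0.015417·175.07 = 159.888. Posterior variance = 1/(0.0635933+0.00099576) = 15.4825, so SD = 3.935.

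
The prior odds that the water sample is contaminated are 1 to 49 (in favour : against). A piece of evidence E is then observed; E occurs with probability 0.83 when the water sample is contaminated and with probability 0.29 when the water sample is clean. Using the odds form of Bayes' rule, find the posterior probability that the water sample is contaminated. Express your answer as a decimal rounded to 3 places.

Prior odds = 1/49 = 0.020408.
Likelihood ratio for E = 0.83/0.29 = 2.8621.
Posterior odds = prior odds × LR = 0.058410.
Posterior probability = odds/(1+odds) = 0.058410/1.0584 = 0.055.

Posterior probability ≈ 0.055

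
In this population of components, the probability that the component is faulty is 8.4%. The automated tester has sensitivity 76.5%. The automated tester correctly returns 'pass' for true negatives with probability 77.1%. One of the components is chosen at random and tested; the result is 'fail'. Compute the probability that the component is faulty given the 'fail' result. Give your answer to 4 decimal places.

Write H for 'the component is faulty'. Prior odds H:¬H = 0.084/0.916 = 0.091703. For the 'fail' outcome, the likelihood ratio is 0.765/0.229 = 3.3406.
Posterior odds = 0.091703 × 3.3406 = 0.30634, so P(H|E) = 0.30634/(1+0.30634) = 0.2345.

P(H | E) ≈ 0.2345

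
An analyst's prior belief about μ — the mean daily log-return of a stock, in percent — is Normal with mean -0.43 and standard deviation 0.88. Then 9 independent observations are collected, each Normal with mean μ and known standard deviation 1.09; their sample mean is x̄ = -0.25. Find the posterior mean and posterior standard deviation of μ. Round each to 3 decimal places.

Posterior mean ≈ -0.276; posterior SD ≈ 0.336

With known σ, the Normal prior is conjugate. Weight on the data is w = (n/σ²)/(n/σ² + 1/τ₀²) = 7.57512/(7.57512+1.29132) = 0.85436.
Posterior mean = w·x̄ + (1−w)·μ₀ = 0.85436·-0.25 + 0.14564·-0.43 = -0.276. Posterior variance = 1/(7.57512+1.29132) = 0.112785, so SD = 0.336.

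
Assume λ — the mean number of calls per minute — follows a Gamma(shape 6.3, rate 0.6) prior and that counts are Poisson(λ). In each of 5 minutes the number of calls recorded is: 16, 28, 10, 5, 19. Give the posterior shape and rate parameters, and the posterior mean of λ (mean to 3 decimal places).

The Poisson likelihood adds the total count to the shape and the number of exposure periods to the rate. Here ∑xᵢ = 78 and n = 5, so shape 6.3→84.3 and rate 0.6→5.6.
E[λ | data] = 84.3/5.6 = 15.054.

Posterior: Gamma(shape=84.3, rate=5.6); mean ≈ 15.054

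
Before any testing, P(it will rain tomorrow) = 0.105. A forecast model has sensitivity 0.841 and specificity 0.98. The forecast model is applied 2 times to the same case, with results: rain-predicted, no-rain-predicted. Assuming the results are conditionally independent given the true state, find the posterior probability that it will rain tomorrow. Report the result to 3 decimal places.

Posterior P(H) ≈ 0.445

With H the event that it will rain tomorrow, the joint likelihood of the observed sequence is P(data|H) = 0.841·0.159 = 0.13372 and P(data|¬H) = 0.02·0.98 = 0.019600.
Bayes: P(H|data) = 0.105·0.13372 / (0.105·0.13372 + 0.895·0.019600) = 0.014040/0.031582 = 0.4446.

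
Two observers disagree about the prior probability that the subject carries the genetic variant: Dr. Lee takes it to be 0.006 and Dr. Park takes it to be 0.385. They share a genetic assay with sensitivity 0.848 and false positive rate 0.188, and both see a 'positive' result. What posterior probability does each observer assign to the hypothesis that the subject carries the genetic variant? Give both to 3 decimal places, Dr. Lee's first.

Dr. Lee: 0.027; Dr. Park: 0.738

P('+'|H) = 0.848, P('+'|¬H) = 0.188.
Dr. Lee: numerator 0.848·0.006 = 0.0050880; evidence = 0.0050880+0.188·0.994 = 0.19196; posterior = 0.027.
Dr. Park: numerator 0.848·0.385 = 0.32648; evidence = 0.32648+0.188·0.615 = 0.44210; posterior = 0.738.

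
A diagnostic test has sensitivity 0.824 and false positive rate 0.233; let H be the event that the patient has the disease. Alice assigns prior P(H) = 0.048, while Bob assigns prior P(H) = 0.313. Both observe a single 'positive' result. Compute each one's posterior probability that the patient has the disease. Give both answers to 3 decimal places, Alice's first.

The likelihood ratio for a 'positive' result is 0.824/0.233 = 3.5365.
Alice: prior odds 0.048/0.952 = 0.050420; posterior odds 0.17831; posterior probability 0.151.
Bob: prior odds 0.313/0.687 = 0.45560; posterior odds 1.6112; posterior probability 0.617.

Alice: 0.151; Bob: 0.617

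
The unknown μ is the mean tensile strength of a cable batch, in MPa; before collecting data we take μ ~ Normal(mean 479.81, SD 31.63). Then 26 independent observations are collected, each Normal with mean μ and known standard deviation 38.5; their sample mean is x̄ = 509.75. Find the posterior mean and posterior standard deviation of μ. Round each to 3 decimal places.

Prior precision 1/τ₀² = 1/31.63² = 0.00099954; data precision n/σ² = 26/38.5² = 0.0175409.
Posterior precision = 0.00099954 + 0.0175409 = 0.0185404, giving posterior SD = 1/√0.0185404 = 7.344.
Posterior mean = (0.00099954·479.81 + 0.0175409·509.75) / 0.0185404 = 508.136.

Posterior mean ≈ 508.136; posterior SD ≈ 7.344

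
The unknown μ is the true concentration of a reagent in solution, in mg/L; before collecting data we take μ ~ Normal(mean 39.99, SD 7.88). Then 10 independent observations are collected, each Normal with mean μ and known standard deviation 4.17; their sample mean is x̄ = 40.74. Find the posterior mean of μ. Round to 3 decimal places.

Posterior mean ≈ 40.720

With known σ, the Normal prior is conjugate. Weight on the data is w = (n/σ²)/(n/σ² + 1/τ₀²) = 0.575080/(0.575080+0.0161045) = 0.97276.
Posterior mean = w·x̄ + (1−w)·μ₀ = 0.97276·40.74 + 0.027241·39.99 = 40.720.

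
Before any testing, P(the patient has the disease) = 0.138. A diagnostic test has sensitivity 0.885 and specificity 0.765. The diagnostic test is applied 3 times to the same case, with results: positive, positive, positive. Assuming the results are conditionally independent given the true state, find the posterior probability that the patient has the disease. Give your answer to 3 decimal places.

With H the event that the patient has the disease, the joint likelihood of the observed sequence is P(data|H) = 0.885·0.885·0.885 = 0.69315 and P(data|¬H) = 0.235·0.235·0.235 = 0.012978.
Bayes: P(H|data) = 0.138·0.69315 / (0.138·0.69315 + 0.862·0.012978) = 0.095655/0.10684 = 0.8953.

Posterior P(H) ≈ 0.895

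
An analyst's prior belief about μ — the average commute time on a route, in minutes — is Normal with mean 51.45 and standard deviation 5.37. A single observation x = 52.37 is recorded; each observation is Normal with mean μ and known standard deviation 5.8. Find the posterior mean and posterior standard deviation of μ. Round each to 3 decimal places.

Prior precision 1/τ₀² = 1/5.37² = 0.0346778; data precision n/σ² = 1/5.8² = 0.0297265.
Posterior precision = 0.0346778 + 0.0297265 = 0.0644043, giving posterior SD = 1/√0.0644043 = 3.940.
Posterior mean = (0.0346778·51.45 + 0.0297265·52.37) / 0.0644043 = 51.875.

Posterior mean ≈ 51.875; posterior SD ≈ 3.940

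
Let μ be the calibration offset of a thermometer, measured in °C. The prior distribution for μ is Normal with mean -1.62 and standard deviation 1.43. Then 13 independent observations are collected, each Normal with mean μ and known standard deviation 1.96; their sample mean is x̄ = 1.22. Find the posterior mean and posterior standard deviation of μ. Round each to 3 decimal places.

Posterior mean ≈ 0.861; posterior SD ≈ 0.508

Prior precision 1/τ₀² = 1/1.43² = 0.489021; data precision n/σ² = 13/1.96² = 3.38401.
Posterior precision = 0.489021 + 3.38401 = 3.87303, giving posterior SD = 1/√3.87303 = 0.508.
Posterior mean = (0.489021·-1.62 + 3.38401·1.22) / 3.87303 = 0.861.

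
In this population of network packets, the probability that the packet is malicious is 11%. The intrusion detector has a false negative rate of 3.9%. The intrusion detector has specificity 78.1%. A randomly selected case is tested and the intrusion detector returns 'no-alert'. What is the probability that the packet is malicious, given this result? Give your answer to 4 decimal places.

P(H | E) ≈ 0.0061

Write H for 'the packet is malicious'. Prior odds H:¬H = 0.11/0.89 = 0.12360. For the 'no-alert' outcome, the likelihood ratio is 0.039/0.781 = 0.049936.
Posterior odds = 0.12360 × 0.049936 = 0.0061719, so P(H|E) = 0.0061719/(1+0.0061719) = 0.0061.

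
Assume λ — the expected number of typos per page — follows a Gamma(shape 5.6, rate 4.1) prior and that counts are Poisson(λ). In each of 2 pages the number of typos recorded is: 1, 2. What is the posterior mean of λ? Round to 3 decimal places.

Total count ∑xᵢ = 3 over n = 2 pages.
Gamma is conjugate to the Poisson likelihood: posterior is Gamma(shape = 5.6+3 = 8.6, rate = 4.1+2 = 6.1).
E[λ | data] = 8.6/6.1 = 1.410.

Posterior mean ≈ 1.410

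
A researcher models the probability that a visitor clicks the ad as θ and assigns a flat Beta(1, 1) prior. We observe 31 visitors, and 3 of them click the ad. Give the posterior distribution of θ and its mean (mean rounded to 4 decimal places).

Observing 3 successes and 28 failures updates Beta(1, 1) by adding the success and failure counts to the two shape parameters: α = 1+3 = 4, β = 1+28 = 29.
Posterior mean = α/(α+β) = 4/33 = 0.1212.

Posterior: Beta(4, 29); mean ≈ 0.1212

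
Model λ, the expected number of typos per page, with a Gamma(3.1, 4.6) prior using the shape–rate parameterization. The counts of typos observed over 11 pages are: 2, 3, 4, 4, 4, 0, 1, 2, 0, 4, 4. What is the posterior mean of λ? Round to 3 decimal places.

Total count ∑xᵢ = 28 over n = 11 pages.
Gamma is conjugate to the Poisson likelihood: posterior is Gamma(shape = 3.1+28 = 31.1, rate = 4.6+11 = 15.6).
E[λ | data] = 31.1/15.6 = 1.994.

Posterior mean ≈ 1.994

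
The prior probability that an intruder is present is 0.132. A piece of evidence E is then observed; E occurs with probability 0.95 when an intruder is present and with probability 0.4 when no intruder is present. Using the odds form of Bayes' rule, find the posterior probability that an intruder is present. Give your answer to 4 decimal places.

Prior odds = 0.132/(1−0.132) = 0.15207.
Likelihood ratio for E = 0.95/0.4 = 2.3750.
Posterior odds = prior odds × LR = 0.36118.
Posterior probability = odds/(1+odds) = 0.36118/1.3612 = 0.2653.

Posterior probability ≈ 0.2653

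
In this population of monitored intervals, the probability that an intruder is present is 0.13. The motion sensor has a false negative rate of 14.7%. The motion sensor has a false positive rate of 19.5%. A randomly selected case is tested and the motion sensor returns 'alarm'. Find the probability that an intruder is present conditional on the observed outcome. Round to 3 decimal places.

P(H | E) ≈ 0.395

Let H be the event that an intruder is present. P(H) = 0.13, so P(¬H) = 0.87. With E the 'alarm' result, P(E|H) = 0.853 and P(E|¬H) = 0.195.
P(E) = 0.853·0.13 + 0.195·0.87 = 0.11089 + 0.16965 = 0.28054.
By Bayes' theorem, P(H|E) = 0.11089 / 0.28054 = 0.395.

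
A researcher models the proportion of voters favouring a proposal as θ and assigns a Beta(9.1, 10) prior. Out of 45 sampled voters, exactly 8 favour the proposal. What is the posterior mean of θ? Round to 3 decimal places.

Observing 8 successes and 37 failures updates Beta(9.1, 10) by adding the success and failure counts to the two shape parameters: α = 9.1+8 = 17.1, β = 10+37 = 47.
E[θ | data] = 17.1/(17.1+47) = 0.267.

Posterior mean ≈ 0.267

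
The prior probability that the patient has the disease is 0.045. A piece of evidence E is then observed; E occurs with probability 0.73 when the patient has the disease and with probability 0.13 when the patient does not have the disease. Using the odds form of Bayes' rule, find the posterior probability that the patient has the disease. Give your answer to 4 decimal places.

Posterior probability ≈ 0.2092

Prior odds = 0.045/(1−0.045) = 0.047120.
Likelihood ratio for E = 0.73/0.13 = 5.6154.
Posterior odds = prior odds × LR = 0.26460.
Posterior probability = odds/(1+odds) = 0.26460/1.2646 = 0.2092.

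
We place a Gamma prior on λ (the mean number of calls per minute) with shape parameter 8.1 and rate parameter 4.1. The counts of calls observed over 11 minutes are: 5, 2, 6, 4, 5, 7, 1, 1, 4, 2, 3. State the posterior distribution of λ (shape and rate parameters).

Total count ∑xᵢ = 40 over n = 11 minutes.
Gamma is conjugate to the Poisson likelihood: posterior is Gamma(shape = 8.1+40 = 48.1, rate = 4.1+11 = 15.1).

Posterior: Gamma(shape=48.1, rate=15.1)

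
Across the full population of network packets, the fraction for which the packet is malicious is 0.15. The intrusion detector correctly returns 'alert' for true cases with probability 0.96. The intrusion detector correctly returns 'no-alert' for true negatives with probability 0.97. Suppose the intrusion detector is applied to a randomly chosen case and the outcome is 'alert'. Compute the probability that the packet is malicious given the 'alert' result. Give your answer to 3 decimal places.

P(H | E) ≈ 0.850

Write H for 'the packet is malicious'. Prior odds H:¬H = 0.15/0.85 = 0.17647. For the 'alert' outcome, the likelihood ratio is 0.96/0.03 = 32.000.
Posterior odds = 0.17647 × 32.000 = 5.6471, so P(H|E) = 5.6471/(1+5.6471) = 0.850.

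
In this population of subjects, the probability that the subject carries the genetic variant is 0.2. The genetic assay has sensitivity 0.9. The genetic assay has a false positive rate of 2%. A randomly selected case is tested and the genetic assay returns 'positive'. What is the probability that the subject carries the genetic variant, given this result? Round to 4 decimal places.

Write H for 'the subject carries the genetic variant'. Prior odds H:¬H = 0.2/0.8 = 0.25000. For the 'positive' outcome, the likelihood ratio is 0.9/0.02 = 45.000.
Posterior odds = 0.25000 × 45.000 = 11.250, so P(H|E) = 11.250/(1+11.250) = 0.9184.

P(H | E) ≈ 0.9184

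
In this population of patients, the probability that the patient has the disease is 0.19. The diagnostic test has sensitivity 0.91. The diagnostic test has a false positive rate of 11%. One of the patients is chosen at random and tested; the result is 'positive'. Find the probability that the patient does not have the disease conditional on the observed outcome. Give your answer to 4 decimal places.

P(¬H | E) ≈ 0.3401

Let H be the event that the patient has the disease. P(H) = 0.19, so P(¬H) = 0.81. With E the 'positive' result, P(E|H) = 0.91 and P(E|¬H) = 0.11.
P(E) = 0.91·0.19 + 0.11·0.81 = 0.17290 + 0.089100 = 0.26200.
By Bayes' theorem, P(H|E) = 0.17290 / 0.26200 = 0.6599. Hence P(¬H|E) = 1 − 0.6599 = 0.3401.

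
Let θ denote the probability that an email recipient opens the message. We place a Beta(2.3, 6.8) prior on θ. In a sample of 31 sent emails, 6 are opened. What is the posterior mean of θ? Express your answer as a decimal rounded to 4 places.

Posterior mean ≈ 0.2070

The binomial likelihood is conjugate to the Beta prior: with 6 successes and 25 failures, the posterior is Beta(2.3+6, 6.8+25) = Beta(8.3, 31.8).
E[θ | data] = 8.3/(8.3+31.8) = 0.2070.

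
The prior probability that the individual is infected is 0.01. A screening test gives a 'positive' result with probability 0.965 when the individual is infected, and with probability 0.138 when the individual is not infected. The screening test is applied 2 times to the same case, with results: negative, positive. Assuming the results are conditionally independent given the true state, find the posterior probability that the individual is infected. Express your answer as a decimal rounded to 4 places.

Posterior P(H) ≈ 0.0029

With H the event that the individual is infected, the joint likelihood of the observed sequence is P(data|H) = 0.035·0.965 = 0.033775 and P(data|¬H) = 0.862·0.138 = 0.11896.
Bayes: P(H|data) = 0.01·0.033775 / (0.01·0.033775 + 0.99·0.11896) = 0.00033775/0.11810 = 0.0029.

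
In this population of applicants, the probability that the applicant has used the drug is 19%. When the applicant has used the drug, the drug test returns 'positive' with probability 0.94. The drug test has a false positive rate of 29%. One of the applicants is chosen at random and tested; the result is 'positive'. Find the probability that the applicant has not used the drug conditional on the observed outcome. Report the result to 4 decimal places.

Let H be the event that the applicant has used the drug. P(H) = 0.19, so P(¬H) = 0.81. With E the 'positive' result, P(E|H) = 0.94 and P(E|¬H) = 0.29.
P(E) = 0.94·0.19 + 0.29·0.81 = 0.17860 + 0.23490 = 0.41350.
By Bayes' theorem, P(H|E) = 0.17860 / 0.41350 = 0.4319. Hence P(¬H|E) = 1 − 0.4319 = 0.5681.

P(¬H | E) ≈ 0.5681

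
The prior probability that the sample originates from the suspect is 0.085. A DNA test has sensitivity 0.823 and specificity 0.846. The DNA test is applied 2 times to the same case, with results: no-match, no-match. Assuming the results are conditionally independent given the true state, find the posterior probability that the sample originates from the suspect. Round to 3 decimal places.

Posterior P(H) ≈ 0.004

Let H be the event that the sample originates from the suspect; start with P(H) = 0.085. P('match'|H) = 0.823, P('match'|¬H) = 0.154.
Update on result 1 ('no-match'): P(H) ← 0.177·0.0850 / (0.177·0.0850 + 0.846·0.9150) = 0.015045/0.78914 = 0.0191.
Update on result 2 ('no-match'): P(H) ← 0.177·0.0191 / (0.177·0.0191 + 0.846·0.9809) = 0.0033745/0.83325 = 0.0040.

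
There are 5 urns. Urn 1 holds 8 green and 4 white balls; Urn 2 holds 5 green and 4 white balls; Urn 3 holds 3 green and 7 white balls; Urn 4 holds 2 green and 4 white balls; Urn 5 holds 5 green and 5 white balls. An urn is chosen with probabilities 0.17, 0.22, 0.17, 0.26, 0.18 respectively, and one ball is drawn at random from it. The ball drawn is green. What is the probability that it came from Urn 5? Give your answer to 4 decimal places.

Tabulate prior·likelihood by source: [1] prior 0.17, lik 0.6667, product 0.1133; [2] prior 0.22, lik 0.5556, product 0.1222; [3] prior 0.17, lik 0.3, product 0.05100; [4] prior 0.26, lik 0.3333, product 0.08667; [5] prior 0.18, lik 0.5, product 0.09000.
Normalizing constant = 0.46322; the posterior for Urn 5 is its product over the sum, 0.09000/0.46322 = 0.1943.

Posterior probability ≈ 0.1943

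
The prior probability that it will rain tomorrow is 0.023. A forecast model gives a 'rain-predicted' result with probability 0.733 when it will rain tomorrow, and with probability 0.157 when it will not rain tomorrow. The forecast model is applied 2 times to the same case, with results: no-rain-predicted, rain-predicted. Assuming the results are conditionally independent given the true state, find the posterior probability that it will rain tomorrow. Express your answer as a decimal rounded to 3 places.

Posterior P(H) ≈ 0.034

With H the event that it will rain tomorrow, the joint likelihood of the observed sequence is P(data|H) = 0.267·0.733 = 0.19571 and P(data|¬H) = 0.843·0.157 = 0.13235.
Bayes: P(H|data) = 0.023·0.19571 / (0.023·0.19571 + 0.977·0.13235) = 0.0045014/0.13381 = 0.0336.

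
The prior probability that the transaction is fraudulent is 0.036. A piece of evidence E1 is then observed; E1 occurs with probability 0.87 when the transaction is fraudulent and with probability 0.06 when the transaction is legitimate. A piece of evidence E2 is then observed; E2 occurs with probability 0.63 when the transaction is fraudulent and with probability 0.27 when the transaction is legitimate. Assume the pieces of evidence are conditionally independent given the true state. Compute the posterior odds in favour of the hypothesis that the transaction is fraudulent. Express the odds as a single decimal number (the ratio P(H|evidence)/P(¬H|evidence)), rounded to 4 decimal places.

Prior odds = 0.036/(1−0.036) = 0.037344.
Likelihood ratio for E1 = 0.87/0.06 = 14.500.
Likelihood ratio for E2 = 0.63/0.27 = 2.3333.
Posterior odds = prior odds × LR₁ × LR₂ = 1.2635.

Posterior odds ≈ 1.2635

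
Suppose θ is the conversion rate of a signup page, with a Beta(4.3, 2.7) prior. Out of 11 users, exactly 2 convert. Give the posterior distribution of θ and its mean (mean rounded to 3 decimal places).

The binomial likelihood is conjugate to the Beta prior: with 2 successes and 9 failures, the posterior is Beta(4.3+2, 2.7+9) = Beta(6.3, 11.7).
E[θ | data] = 6.3/(6.3+11.7) = 0.350.

Posterior: Beta(6.3, 11.7); mean ≈ 0.350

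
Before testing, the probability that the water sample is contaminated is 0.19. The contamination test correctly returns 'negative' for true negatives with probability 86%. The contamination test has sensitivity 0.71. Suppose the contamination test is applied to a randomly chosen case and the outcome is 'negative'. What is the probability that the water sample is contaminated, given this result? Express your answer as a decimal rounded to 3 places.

Let H be the event that the water sample is contaminated. P(H) = 0.19, so P(¬H) = 0.81. With E the 'negative' result, P(E|H) = 0.29 and P(E|¬H) = 0.86.
P(E) = 0.29·0.19 + 0.86·0.81 = 0.055100 + 0.69660 = 0.75170.
By Bayes' theorem, P(H|E) = 0.055100 / 0.75170 = 0.073.

P(H | E) ≈ 0.073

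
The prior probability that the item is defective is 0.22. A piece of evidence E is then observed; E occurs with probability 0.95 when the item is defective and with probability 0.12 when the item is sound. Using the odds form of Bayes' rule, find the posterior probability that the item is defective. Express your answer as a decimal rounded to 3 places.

Posterior probability ≈ 0.691

Prior odds = 0.22/(1−0.22) = 0.28205.
Likelihood ratio for E = 0.95/0.12 = 7.9167.
Posterior odds = prior odds × LR = 2.2329.
Posterior probability = odds/(1+odds) = 2.2329/3.2329 = 0.691.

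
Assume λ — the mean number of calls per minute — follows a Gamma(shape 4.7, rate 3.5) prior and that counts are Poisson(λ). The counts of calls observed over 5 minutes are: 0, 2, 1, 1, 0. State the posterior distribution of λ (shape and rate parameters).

Total count ∑xᵢ = 4 over n = 5 minutes.
Gamma is conjugate to the Poisson likelihood: posterior is Gamma(shape = 4.7+4 = 8.7, rate = 3.5+5 = 8.5).

Posterior: Gamma(shape=8.7, rate=8.5)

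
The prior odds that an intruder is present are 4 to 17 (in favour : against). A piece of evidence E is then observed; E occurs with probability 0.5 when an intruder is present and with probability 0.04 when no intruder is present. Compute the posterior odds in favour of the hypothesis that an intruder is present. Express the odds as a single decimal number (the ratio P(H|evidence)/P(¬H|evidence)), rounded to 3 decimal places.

Prior odds = 4/17 = 0.23529. In log-odds, ln(0.23529) = -1.4469.
Add log likelihood ratio: ln(12.500) = 2.5257.
Posterior log-odds = 1.0788, so posterior odds = exp(1.0788) = 2.9412.

Posterior odds ≈ 2.941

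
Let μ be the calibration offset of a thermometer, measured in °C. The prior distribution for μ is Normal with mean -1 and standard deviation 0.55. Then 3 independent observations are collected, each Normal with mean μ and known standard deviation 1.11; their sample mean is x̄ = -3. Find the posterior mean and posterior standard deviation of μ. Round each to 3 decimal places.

Posterior mean ≈ -1.848; posterior SD ≈ 0.417

Prior precision 1/τ₀² = 1/0.55² = 3.30579; data precision n/σ² = 3/1.11² = 2.43487.
Posterior precision = 3.30579 + 2.43487 = 5.74065, giving posterior SD = 1/√5.74065 = 0.417.
Posterior mean = (3.30579·-1 + 2.43487·-3) / 5.74065 = -1.848.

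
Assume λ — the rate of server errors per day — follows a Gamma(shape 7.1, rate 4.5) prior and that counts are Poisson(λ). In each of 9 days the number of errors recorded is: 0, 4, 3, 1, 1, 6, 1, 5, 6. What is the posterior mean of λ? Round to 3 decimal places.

Posterior mean ≈ 2.526

The Poisson likelihood adds the total count to the shape and the number of exposure periods to the rate. Here ∑xᵢ = 27 and n = 9, so shape 7.1→34.1 and rate 4.5→13.5.
Posterior mean = shape/rate = 34.1/13.5 = 2.526.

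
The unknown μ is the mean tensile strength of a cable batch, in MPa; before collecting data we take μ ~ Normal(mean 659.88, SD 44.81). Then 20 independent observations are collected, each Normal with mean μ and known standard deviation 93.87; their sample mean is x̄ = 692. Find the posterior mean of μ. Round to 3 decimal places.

Posterior mean ≈ 686.220

With known σ, the Normal prior is conjugate. Weight on the data is w = (n/σ²)/(n/σ² + 1/τ₀²) = 0.00226974/(0.00226974+0.00049802) = 0.82006.
Posterior mean = w·x̄ + (1−w)·μ₀ = 0.82006·692 + 0.17994·659.88 = 686.220.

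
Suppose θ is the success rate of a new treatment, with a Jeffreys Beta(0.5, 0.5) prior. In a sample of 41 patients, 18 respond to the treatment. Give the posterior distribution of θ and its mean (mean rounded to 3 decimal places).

Observing 18 successes and 23 failures updates Beta(0.5, 0.5) by adding the success and failure counts to the two shape parameters: α = 0.5+18 = 18.5, β = 0.5+23 = 23.5.
E[θ | data] = 18.5/(18.5+23.5) = 0.440.

Posterior: Beta(18.5, 23.5); mean ≈ 0.440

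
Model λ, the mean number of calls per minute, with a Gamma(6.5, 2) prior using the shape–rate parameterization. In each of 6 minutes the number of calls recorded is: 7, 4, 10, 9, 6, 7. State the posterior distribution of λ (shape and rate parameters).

Posterior: Gamma(shape=49.5, rate=8)

The Poisson likelihood adds the total count to the shape and the number of exposure periods to the rate. Here ∑xᵢ = 43 and n = 6, so shape 6.5→49.5 and rate 2→8.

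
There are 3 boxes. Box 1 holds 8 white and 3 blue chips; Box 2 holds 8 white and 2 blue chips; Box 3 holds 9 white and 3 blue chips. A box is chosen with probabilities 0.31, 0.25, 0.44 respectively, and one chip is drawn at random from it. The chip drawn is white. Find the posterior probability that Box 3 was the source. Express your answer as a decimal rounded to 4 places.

Posterior probability ≈ 0.4368

Tabulate prior·likelihood by source: [1] prior 0.31, lik 0.7273, product 0.2255; [2] prior 0.25, lik 0.8, product 0.2000; [3] prior 0.44, lik 0.75, product 0.3300.
Normalizing constant = 0.75545; the posterior for Box 3 is its product over the sum, 0.3300/0.75545 = 0.4368.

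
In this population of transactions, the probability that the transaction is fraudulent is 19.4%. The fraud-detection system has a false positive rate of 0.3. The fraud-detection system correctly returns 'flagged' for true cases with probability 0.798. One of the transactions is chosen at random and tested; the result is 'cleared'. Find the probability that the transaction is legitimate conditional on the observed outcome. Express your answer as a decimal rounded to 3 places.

P(¬H | E) ≈ 0.935

Write H for 'the transaction is fraudulent'. Prior odds H:¬H = 0.194/0.806 = 0.24069. For the 'cleared' outcome, the likelihood ratio is 0.202/0.7 = 0.28857.
Posterior odds = 0.24069 × 0.28857 = 0.069458, so P(H|E) = 0.069458/(1+0.069458) = 0.065. Then P(¬H|E) = 1 − 0.065 = 0.935.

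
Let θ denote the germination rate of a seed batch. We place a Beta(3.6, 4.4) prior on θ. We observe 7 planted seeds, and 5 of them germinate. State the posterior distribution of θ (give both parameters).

Posterior: Beta(8.6, 6.4)

The binomial likelihood is conjugate to the Beta prior: with 5 successes and 2 failures, the posterior is Beta(3.6+5, 4.4+2) = Beta(8.6, 6.4).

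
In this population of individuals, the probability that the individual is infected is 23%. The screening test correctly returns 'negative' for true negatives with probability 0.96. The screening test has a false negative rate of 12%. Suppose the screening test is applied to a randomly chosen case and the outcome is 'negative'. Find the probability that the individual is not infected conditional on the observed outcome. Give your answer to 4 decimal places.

Write H for 'the individual is infected'. Prior odds H:¬H = 0.23/0.77 = 0.29870. For the 'negative' outcome, the likelihood ratio is 0.12/0.96 = 0.12500.
Posterior odds = 0.29870 × 0.12500 = 0.037338, so P(H|E) = 0.037338/(1+0.037338) = 0.0360. Then P(¬H|E) = 1 − 0.0360 = 0.9640.

P(¬H | E) ≈ 0.9640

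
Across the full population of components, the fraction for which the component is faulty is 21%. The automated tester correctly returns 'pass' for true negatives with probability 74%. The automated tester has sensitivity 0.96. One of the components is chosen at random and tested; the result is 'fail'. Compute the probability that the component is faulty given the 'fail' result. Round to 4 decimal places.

P(H | E) ≈ 0.4953

Let H be the event that the component is faulty. P(H) = 0.21, so P(¬H) = 0.79. With E the 'fail' result, P(E|H) = 0.96 and P(E|¬H) = 0.26.
P(E) = 0.96·0.21 + 0.26·0.79 = 0.20160 + 0.20540 = 0.40700.
By Bayes' theorem, P(H|E) = 0.20160 / 0.40700 = 0.4953.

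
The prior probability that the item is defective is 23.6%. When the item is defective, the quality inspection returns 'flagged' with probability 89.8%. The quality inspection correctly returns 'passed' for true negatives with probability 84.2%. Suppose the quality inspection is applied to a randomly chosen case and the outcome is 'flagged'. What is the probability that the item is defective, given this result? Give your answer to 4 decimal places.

P(H | E) ≈ 0.6371

Write H for 'the item is defective'. Prior odds H:¬H = 0.236/0.764 = 0.30890. For the 'flagged' outcome, the likelihood ratio is 0.898/0.158 = 5.6835.
Posterior odds = 0.30890 × 5.6835 = 1.7556, so P(H|E) = 1.7556/(1+1.7556) = 0.6371.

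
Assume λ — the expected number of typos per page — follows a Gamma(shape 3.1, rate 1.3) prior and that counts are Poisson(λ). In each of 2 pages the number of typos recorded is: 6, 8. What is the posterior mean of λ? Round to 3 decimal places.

The Poisson likelihood adds the total count to the shape and the number of exposure periods to the rate. Here ∑xᵢ = 14 and n = 2, so shape 3.1→17.1 and rate 1.3→3.3.
E[λ | data] = 17.1/3.3 = 5.182.

Posterior mean ≈ 5.182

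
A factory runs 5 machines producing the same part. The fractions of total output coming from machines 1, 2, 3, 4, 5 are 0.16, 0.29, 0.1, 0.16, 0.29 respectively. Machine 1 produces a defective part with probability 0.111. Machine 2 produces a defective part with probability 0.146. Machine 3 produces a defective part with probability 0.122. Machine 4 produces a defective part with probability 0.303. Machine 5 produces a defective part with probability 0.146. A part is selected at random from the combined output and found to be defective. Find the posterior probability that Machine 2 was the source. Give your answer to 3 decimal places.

P(defective|M1) = 0.111; P(defective|M2) = 0.146; P(defective|M3) = 0.122; P(defective|M4) = 0.303; P(defective|M5) = 0.146.
Prior × likelihood for each source: 0.16·0.111=0.01776, 0.29·0.146=0.04234, 0.1·0.122=0.01220, 0.16·0.303=0.04848, 0.29·0.146=0.04234. Summing gives P(defective) = 0.16312.
P(Machine 2 | defective) = 0.04234 / 0.16312 = 0.260.

Posterior probability ≈ 0.260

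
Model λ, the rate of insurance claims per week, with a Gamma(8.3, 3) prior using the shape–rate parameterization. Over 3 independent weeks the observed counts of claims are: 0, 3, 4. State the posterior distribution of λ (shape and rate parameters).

Total count ∑xᵢ = 7 over n = 3 weeks.
Gamma is conjugate to the Poisson likelihood: posterior is Gamma(shape = 8.3+7 = 15.3, rate = 3+3 = 6).

Posterior: Gamma(shape=15.3, rate=6)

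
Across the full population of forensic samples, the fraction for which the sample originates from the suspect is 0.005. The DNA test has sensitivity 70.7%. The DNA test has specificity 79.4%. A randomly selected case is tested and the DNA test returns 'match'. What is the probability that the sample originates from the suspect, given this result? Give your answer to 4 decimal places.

P(H | E) ≈ 0.0170

Let H be the event that the sample originates from the suspect. P(H) = 0.005, so P(¬H) = 0.995. With E the 'match' result, P(E|H) = 0.707 and P(E|¬H) = 0.206.
P(E) = 0.707·0.005 + 0.206·0.995 = 0.0035350 + 0.20497 = 0.20850.
By Bayes' theorem, P(H|E) = 0.0035350 / 0.20850 = 0.0170.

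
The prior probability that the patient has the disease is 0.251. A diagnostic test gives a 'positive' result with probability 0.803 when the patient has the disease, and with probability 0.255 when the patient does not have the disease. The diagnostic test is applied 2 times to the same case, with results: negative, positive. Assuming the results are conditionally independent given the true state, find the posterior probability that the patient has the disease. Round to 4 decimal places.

With H the event that the patient has the disease, the joint likelihood of the observed sequence is P(data|H) = 0.197·0.803 = 0.15819 and P(data|¬H) = 0.745·0.255 = 0.18998.
Bayes: P(H|data) = 0.251·0.15819 / (0.251·0.15819 + 0.749·0.18998) = 0.039706/0.18200 = 0.2182.

Posterior P(H) ≈ 0.2182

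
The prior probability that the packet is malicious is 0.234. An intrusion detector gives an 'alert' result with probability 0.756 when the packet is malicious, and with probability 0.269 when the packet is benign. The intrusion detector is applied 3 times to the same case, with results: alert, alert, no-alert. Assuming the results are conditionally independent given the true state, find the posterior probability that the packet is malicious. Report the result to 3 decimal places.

Posterior P(H) ≈ 0.446

With H the event that the packet is malicious, the joint likelihood of the observed sequence is P(data|H) = 0.756·0.756·0.244 = 0.13945 and P(data|¬H) = 0.269·0.269·0.731 = 0.052896.
Bayes: P(H|data) = 0.234·0.13945 / (0.234·0.13945 + 0.766·0.052896) = 0.032632/0.073151 = 0.4461.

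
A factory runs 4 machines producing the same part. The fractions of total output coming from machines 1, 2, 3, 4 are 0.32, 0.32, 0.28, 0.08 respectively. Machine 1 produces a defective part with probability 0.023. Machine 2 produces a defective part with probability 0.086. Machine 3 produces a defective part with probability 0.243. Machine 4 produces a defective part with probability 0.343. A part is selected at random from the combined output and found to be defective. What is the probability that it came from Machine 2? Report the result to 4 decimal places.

P(defective|M1) = 0.023; P(defective|M2) = 0.086; P(defective|M3) = 0.243; P(defective|M4) = 0.343.
Prior × likelihood for each source: 0.32·0.023=0.007360, 0.32·0.086=0.02752, 0.28·0.243=0.06804, 0.08·0.343=0.02744. Summing gives P(defective) = 0.13036.
P(Machine 2 | defective) = 0.02752 / 0.13036 = 0.2111.

Posterior probability ≈ 0.2111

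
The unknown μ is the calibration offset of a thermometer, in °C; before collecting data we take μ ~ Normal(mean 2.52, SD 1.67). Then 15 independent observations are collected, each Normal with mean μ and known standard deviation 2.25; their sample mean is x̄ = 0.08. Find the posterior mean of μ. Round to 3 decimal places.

Posterior mean ≈ 0.343

With known σ, the Normal prior is conjugate. Weight on the data is w = (n/σ²)/(n/σ² + 1/τ₀²) = 2.96296/(2.96296+0.358564) = 0.89205.
Posterior mean = w·x̄ + (1−w)·μ₀ = 0.89205·0.08 + 0.10795·2.52 = 0.343.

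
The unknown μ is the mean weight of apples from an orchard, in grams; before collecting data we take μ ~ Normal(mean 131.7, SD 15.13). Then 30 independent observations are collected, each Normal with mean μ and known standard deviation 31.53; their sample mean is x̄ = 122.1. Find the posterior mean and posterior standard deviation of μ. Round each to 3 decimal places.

Prior precision 1/τ₀² = 1/15.13² = 0.00436840; data precision n/σ² = 30/31.53² = 0.0301768.
Posterior precision = 0.00436840 + 0.0301768 = 0.0345452, giving posterior SD = 1/√0.0345452 = 5.380.
Posterior mean = (0.00436840·131.7 + 0.0301768·122.1) / 0.0345452 = 123.314.

Posterior mean ≈ 123.314; posterior SD ≈ 5.380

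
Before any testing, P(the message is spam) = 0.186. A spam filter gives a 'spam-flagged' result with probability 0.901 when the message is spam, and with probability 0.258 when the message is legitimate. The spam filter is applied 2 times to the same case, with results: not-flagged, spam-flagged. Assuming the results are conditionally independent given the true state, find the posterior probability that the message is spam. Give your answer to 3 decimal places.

Posterior P(H) ≈ 0.096

With H the event that the message is spam, the joint likelihood of the observed sequence is P(data|H) = 0.099·0.901 = 0.089199 and P(data|¬H) = 0.742·0.258 = 0.19144.
Bayes: P(H|data) = 0.186·0.089199 / (0.186·0.089199 + 0.814·0.19144) = 0.016591/0.17242 = 0.0962.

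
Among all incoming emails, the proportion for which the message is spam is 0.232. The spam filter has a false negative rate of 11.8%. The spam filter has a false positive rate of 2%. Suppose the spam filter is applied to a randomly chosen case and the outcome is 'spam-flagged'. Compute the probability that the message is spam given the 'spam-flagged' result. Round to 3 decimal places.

P(H | E) ≈ 0.930

Let H be the event that the message is spam. P(H) = 0.232, so P(¬H) = 0.768. With E the 'spam-flagged' result, P(E|H) = 0.882 and P(E|¬H) = 0.02.
P(E) = 0.882·0.232 + 0.02·0.768 = 0.20462 + 0.015360 = 0.21998.
By Bayes' theorem, P(H|E) = 0.20462 / 0.21998 = 0.930.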